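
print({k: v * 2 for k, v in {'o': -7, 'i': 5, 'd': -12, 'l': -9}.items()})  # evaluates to {'o': -14, 'i': 10, 'd': -24, 'l': -18}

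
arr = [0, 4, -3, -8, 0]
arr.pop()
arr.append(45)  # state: [0, 4, -3, -8, 45]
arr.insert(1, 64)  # [0, 64, 4, -3, -8, 45]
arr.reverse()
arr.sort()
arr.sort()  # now [-8, -3, 0, 4, 45, 64]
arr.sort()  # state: [-8, -3, 0, 4, 45, 64]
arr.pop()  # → 64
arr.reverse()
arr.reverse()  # [-8, -3, 0, 4, 45]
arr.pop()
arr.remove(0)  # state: [-8, -3, 4]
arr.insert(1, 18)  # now [-8, 18, -3, 4]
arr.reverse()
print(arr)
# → [4, -3, 18, -8]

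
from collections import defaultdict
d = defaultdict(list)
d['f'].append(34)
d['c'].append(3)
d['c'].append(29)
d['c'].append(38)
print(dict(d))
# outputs {'f': [34], 'c': [3, 29, 38]}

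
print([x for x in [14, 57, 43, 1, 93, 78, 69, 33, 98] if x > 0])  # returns [14, 57, 43, 1, 93, 78, 69, 33, 98]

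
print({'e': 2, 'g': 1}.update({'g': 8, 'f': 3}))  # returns None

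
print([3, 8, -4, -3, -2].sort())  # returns None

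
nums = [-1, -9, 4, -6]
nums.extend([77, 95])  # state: [-1, -9, 4, -6, 77, 95]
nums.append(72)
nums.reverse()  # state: [72, 95, 77, -6, 4, -9, -1]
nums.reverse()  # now [-1, -9, 4, -6, 77, 95, 72]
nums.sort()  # [-9, -6, -1, 4, 72, 77, 95]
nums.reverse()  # [95, 77, 72, 4, -1, -6, -9]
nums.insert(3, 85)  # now [95, 77, 72, 85, 4, -1, -6, -9]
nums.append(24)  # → [95, 77, 72, 85, 4, -1, -6, -9, 24]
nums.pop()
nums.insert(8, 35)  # [95, 77, 72, 85, 4, -1, -6, -9, 35]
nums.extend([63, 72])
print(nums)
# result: [95, 77, 72, 85, 4, -1, -6, -9, 35, 63, 72]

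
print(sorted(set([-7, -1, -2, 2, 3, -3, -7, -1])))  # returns [-7, -3, -2, -1, 2, 3]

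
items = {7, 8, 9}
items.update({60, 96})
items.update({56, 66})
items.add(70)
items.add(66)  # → {7, 8, 9, 56, 60, 66, 70, 96}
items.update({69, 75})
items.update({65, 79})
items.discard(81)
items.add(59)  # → {7, 8, 9, 56, 59, 60, 65, 66, 69, 70, 75, 79, 96}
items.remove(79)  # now {7, 8, 9, 56, 59, 60, 65, 66, 69, 70, 75, 96}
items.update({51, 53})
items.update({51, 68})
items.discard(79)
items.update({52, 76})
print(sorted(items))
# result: [7, 8, 9, 51, 52, 53, 56, 59, 60, 65, 66, 68, 69, 70, 75, 76, 96]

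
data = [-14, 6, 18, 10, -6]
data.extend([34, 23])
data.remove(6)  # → [-14, 18, 10, -6, 34, 23]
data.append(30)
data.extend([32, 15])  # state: [-14, 18, 10, -6, 34, 23, 30, 32, 15]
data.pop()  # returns 15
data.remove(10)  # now [-14, 18, -6, 34, 23, 30, 32]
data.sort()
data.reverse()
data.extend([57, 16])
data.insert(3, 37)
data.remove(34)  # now [32, 30, 37, 23, 18, -6, -14, 57, 16]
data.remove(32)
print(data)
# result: [30, 37, 23, 18, -6, -14, 57, 16]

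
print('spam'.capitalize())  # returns Spam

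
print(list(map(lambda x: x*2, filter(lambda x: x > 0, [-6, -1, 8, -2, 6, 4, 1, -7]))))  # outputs [16, 12, 8, 2]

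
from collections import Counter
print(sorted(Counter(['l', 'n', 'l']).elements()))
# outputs ['l', 'l', 'n']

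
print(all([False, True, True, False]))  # False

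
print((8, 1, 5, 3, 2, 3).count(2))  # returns 1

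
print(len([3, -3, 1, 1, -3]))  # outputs 5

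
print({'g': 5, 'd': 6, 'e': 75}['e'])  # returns 75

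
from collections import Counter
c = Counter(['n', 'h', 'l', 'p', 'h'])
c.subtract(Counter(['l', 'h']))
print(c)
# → Counter({'n': 1, 'h': 1, 'p': 1, 'l': 0})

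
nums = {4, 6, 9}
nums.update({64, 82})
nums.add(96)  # {4, 6, 9, 64, 82, 96}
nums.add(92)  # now {4, 6, 9, 64, 82, 92, 96}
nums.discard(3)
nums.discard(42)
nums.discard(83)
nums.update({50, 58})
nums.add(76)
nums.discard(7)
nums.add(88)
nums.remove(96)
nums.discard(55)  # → {4, 6, 9, 50, 58, 64, 76, 82, 88, 92}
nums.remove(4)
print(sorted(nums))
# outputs [6, 9, 50, 58, 64, 76, 82, 88, 92]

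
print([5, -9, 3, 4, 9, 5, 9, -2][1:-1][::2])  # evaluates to [-9, 4, 5]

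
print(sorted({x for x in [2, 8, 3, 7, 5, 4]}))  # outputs [2, 3, 4, 5, 7, 8]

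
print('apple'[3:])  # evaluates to le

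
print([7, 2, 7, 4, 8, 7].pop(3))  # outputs 4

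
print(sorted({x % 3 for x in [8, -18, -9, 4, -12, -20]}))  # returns [0, 1, 2]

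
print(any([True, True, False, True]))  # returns True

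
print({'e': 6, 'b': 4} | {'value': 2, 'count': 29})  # {'e': 6, 'b': 4, 'value': 2, 'count': 29}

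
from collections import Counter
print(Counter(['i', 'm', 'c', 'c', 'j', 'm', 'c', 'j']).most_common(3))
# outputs [('c', 3), ('m', 2), ('j', 2)]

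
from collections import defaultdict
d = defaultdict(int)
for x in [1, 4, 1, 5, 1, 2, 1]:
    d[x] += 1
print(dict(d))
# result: {1: 4, 4: 1, 5: 1, 2: 1}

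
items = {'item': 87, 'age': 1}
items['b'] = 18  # {'item': 87, 'age': 1, 'b': 18}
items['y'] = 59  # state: {'item': 87, 'age': 1, 'b': 18, 'y': 59}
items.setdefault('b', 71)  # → 18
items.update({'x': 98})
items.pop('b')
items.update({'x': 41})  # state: {'item': 87, 'age': 1, 'y': 59, 'x': 41}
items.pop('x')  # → 41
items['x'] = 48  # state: {'item': 87, 'age': 1, 'y': 59, 'x': 48}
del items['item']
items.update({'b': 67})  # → {'age': 1, 'y': 59, 'x': 48, 'b': 67}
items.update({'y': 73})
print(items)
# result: {'age': 1, 'y': 73, 'x': 48, 'b': 67}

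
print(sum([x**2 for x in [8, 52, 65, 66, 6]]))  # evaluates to 11385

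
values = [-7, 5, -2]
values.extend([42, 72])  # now [-7, 5, -2, 42, 72]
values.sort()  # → [-7, -2, 5, 42, 72]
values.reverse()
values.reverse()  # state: [-7, -2, 5, 42, 72]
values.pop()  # 72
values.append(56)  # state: [-7, -2, 5, 42, 56]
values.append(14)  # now [-7, -2, 5, 42, 56, 14]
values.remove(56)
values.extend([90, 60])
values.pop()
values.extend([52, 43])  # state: [-7, -2, 5, 42, 14, 90, 52, 43]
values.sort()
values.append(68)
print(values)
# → [-7, -2, 5, 14, 42, 43, 52, 90, 68]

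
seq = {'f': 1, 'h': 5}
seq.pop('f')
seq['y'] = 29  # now {'h': 5, 'y': 29}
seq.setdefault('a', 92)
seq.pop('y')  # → 29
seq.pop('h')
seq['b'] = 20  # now {'a': 92, 'b': 20}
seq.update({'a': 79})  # {'a': 79, 'b': 20}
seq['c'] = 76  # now {'a': 79, 'b': 20, 'c': 76}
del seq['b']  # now {'a': 79, 'c': 76}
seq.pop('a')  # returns 79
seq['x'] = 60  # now {'c': 76, 'x': 60}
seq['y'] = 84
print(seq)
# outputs {'c': 76, 'x': 60, 'y': 84}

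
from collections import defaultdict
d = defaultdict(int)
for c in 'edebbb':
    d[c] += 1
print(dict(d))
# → {'e': 2, 'd': 1, 'b': 3}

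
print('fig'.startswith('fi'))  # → True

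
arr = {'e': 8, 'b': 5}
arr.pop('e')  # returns 8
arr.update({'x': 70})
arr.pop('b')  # 5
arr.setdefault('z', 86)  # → 86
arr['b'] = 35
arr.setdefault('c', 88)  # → 88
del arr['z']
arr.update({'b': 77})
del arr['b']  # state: {'x': 70, 'c': 88}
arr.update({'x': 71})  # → {'x': 71, 'c': 88}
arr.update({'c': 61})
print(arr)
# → {'x': 71, 'c': 61}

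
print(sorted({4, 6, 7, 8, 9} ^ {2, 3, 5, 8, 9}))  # [2, 3, 4, 5, 6, 7]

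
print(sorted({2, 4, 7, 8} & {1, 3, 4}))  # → [4]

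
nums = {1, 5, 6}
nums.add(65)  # {1, 5, 6, 65}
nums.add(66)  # {1, 5, 6, 65, 66}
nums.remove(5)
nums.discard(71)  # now {1, 6, 65, 66}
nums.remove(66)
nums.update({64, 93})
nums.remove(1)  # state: {6, 64, 65, 93}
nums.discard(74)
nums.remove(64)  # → {6, 65, 93}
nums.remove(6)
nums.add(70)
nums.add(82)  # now {65, 70, 82, 93}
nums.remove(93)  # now {65, 70, 82}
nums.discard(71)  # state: {65, 70, 82}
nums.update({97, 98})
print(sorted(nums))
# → [65, 70, 82, 97, 98]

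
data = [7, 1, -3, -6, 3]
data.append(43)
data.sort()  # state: [-6, -3, 1, 3, 7, 43]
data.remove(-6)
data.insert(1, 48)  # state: [-3, 48, 1, 3, 7, 43]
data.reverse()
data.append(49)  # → [43, 7, 3, 1, 48, -3, 49]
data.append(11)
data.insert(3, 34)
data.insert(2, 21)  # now [43, 7, 21, 3, 34, 1, 48, -3, 49, 11]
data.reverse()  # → [11, 49, -3, 48, 1, 34, 3, 21, 7, 43]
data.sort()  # [-3, 1, 3, 7, 11, 21, 34, 43, 48, 49]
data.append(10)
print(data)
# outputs [-3, 1, 3, 7, 11, 21, 34, 43, 48, 49, 10]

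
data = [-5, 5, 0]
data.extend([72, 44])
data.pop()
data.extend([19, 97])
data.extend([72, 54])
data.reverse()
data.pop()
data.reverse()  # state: [5, 0, 72, 19, 97, 72, 54]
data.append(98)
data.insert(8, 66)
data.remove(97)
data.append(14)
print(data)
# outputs [5, 0, 72, 19, 72, 54, 98, 66, 14]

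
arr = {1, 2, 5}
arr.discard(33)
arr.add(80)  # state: {1, 2, 5, 80}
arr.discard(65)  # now {1, 2, 5, 80}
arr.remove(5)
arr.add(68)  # {1, 2, 68, 80}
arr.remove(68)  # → {1, 2, 80}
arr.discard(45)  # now {1, 2, 80}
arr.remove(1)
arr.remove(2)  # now {80}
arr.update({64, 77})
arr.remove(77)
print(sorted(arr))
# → [64, 80]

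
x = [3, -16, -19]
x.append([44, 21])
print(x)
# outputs [3, -16, -19, [44, 21]]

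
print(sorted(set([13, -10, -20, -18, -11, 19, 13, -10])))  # [-20, -18, -11, -10, 13, 19]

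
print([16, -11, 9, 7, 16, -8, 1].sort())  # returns None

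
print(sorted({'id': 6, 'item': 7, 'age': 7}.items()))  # [('age', 7), ('id', 6), ('item', 7)]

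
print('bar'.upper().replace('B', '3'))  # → 3AR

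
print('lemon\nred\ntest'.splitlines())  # ['lemon', 'red', 'test']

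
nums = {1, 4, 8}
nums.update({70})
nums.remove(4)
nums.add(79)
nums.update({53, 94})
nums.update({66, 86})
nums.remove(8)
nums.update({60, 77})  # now {1, 53, 60, 66, 70, 77, 79, 86, 94}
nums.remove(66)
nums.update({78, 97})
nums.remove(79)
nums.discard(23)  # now {1, 53, 60, 70, 77, 78, 86, 94, 97}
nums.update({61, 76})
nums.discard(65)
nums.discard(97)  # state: {1, 53, 60, 61, 70, 76, 77, 78, 86, 94}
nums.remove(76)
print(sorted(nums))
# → [1, 53, 60, 61, 70, 77, 78, 86, 94]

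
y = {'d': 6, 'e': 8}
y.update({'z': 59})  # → {'d': 6, 'e': 8, 'z': 59}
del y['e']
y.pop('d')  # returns 6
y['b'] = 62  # {'z': 59, 'b': 62}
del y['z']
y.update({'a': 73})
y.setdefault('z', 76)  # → 76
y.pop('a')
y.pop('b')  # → 62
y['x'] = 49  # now {'z': 76, 'x': 49}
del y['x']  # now {'z': 76}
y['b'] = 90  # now {'z': 76, 'b': 90}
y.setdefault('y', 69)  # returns 69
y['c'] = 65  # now {'z': 76, 'b': 90, 'y': 69, 'c': 65}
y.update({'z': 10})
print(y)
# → {'z': 10, 'b': 90, 'y': 69, 'c': 65}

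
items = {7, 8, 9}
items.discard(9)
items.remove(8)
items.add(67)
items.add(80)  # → {7, 67, 80}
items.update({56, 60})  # {7, 56, 60, 67, 80}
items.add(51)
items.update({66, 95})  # {7, 51, 56, 60, 66, 67, 80, 95}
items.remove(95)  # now {7, 51, 56, 60, 66, 67, 80}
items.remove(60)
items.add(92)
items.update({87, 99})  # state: {7, 51, 56, 66, 67, 80, 87, 92, 99}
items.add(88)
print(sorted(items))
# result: [7, 51, 56, 66, 67, 80, 87, 88, 92, 99]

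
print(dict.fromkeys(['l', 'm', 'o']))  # {'l': None, 'm': None, 'o': None}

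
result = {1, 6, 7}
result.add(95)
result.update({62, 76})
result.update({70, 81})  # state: {1, 6, 7, 62, 70, 76, 81, 95}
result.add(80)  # {1, 6, 7, 62, 70, 76, 80, 81, 95}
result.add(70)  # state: {1, 6, 7, 62, 70, 76, 80, 81, 95}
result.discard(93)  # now {1, 6, 7, 62, 70, 76, 80, 81, 95}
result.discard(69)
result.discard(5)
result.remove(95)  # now {1, 6, 7, 62, 70, 76, 80, 81}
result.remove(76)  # {1, 6, 7, 62, 70, 80, 81}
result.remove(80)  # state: {1, 6, 7, 62, 70, 81}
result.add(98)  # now {1, 6, 7, 62, 70, 81, 98}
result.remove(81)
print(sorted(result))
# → [1, 6, 7, 62, 70, 98]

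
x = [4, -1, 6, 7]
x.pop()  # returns 7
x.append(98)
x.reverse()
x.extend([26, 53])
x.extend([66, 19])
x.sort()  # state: [-1, 4, 6, 19, 26, 53, 66, 98]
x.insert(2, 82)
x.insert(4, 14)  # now [-1, 4, 82, 6, 14, 19, 26, 53, 66, 98]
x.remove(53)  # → [-1, 4, 82, 6, 14, 19, 26, 66, 98]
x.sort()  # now [-1, 4, 6, 14, 19, 26, 66, 82, 98]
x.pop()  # 98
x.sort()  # [-1, 4, 6, 14, 19, 26, 66, 82]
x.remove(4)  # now [-1, 6, 14, 19, 26, 66, 82]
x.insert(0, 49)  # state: [49, -1, 6, 14, 19, 26, 66, 82]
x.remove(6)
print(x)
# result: [49, -1, 14, 19, 26, 66, 82]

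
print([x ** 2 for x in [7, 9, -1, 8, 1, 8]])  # [49, 81, 1, 64, 1, 64]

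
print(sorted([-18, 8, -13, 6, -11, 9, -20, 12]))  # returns [-20, -18, -13, -11, 6, 8, 9, 12]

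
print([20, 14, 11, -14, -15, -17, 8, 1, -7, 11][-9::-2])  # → [14]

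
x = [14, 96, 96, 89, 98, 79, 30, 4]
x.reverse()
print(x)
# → [4, 30, 79, 98, 89, 96, 96, 14]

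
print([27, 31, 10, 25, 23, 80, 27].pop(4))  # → 23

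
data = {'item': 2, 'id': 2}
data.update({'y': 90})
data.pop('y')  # 90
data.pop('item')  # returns 2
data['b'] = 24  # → {'id': 2, 'b': 24}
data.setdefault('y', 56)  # 56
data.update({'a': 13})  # {'id': 2, 'b': 24, 'y': 56, 'a': 13}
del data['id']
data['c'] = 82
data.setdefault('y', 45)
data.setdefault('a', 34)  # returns 13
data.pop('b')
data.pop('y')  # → 56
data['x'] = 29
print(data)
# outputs {'a': 13, 'c': 82, 'x': 29}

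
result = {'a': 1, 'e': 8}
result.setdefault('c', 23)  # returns 23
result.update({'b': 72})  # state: {'a': 1, 'e': 8, 'c': 23, 'b': 72}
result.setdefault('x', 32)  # 32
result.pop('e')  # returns 8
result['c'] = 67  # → {'a': 1, 'c': 67, 'b': 72, 'x': 32}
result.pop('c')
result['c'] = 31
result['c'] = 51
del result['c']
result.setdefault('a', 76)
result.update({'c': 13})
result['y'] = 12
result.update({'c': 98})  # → {'a': 1, 'b': 72, 'x': 32, 'c': 98, 'y': 12}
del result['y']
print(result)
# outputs {'a': 1, 'b': 72, 'x': 32, 'c': 98}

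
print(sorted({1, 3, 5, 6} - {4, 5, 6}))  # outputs [1, 3]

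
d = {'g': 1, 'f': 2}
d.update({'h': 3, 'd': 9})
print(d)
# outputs {'g': 1, 'f': 2, 'h': 3, 'd': 9}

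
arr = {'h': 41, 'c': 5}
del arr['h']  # {'c': 5}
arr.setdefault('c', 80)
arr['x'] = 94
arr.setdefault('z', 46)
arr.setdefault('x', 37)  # 94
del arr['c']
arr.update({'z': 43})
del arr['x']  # {'z': 43}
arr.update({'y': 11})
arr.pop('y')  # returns 11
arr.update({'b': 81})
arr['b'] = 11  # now {'z': 43, 'b': 11}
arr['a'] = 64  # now {'z': 43, 'b': 11, 'a': 64}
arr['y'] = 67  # {'z': 43, 'b': 11, 'a': 64, 'y': 67}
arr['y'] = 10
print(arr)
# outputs {'z': 43, 'b': 11, 'a': 64, 'y': 10}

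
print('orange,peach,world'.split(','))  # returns ['orange', 'peach', 'world']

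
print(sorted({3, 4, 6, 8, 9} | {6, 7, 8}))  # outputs [3, 4, 6, 7, 8, 9]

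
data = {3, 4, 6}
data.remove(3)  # {4, 6}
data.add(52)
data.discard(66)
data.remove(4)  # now {6, 52}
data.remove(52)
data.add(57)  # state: {6, 57}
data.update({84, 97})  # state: {6, 57, 84, 97}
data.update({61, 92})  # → {6, 57, 61, 84, 92, 97}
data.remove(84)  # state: {6, 57, 61, 92, 97}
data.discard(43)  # {6, 57, 61, 92, 97}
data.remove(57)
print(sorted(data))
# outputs [6, 61, 92, 97]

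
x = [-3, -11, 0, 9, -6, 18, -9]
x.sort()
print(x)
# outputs [-11, -9, -6, -3, 0, 9, 18]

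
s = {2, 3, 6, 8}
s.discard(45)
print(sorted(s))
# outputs [2, 3, 6, 8]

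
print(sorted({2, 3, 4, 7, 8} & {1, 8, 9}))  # [8]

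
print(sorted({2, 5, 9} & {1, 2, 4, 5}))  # [2, 5]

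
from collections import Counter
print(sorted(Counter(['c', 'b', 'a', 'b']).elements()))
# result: ['a', 'b', 'b', 'c']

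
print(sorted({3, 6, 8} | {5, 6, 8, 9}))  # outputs [3, 5, 6, 8, 9]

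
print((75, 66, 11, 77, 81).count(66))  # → 1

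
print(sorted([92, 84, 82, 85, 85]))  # [82, 84, 85, 85, 92]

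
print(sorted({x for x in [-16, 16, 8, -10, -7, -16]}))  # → [-16, -10, -7, 8, 16]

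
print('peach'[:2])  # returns pe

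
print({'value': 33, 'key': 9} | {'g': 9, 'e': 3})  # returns {'value': 33, 'key': 9, 'g': 9, 'e': 3}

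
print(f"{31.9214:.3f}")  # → 31.921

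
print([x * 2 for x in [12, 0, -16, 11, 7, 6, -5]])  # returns [24, 0, -32, 22, 14, 12, -10]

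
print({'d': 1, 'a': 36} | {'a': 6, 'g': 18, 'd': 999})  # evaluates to {'d': 999, 'a': 6, 'g': 18}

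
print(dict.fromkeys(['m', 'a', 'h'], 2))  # {'m': 2, 'a': 2, 'h': 2}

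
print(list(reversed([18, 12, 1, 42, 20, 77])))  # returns [77, 20, 42, 1, 12, 18]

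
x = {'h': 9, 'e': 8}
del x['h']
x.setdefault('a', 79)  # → 79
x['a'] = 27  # {'e': 8, 'a': 27}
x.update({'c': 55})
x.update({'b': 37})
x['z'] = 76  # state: {'e': 8, 'a': 27, 'c': 55, 'b': 37, 'z': 76}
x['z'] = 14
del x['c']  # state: {'e': 8, 'a': 27, 'b': 37, 'z': 14}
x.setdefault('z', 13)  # 14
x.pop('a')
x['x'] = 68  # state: {'e': 8, 'b': 37, 'z': 14, 'x': 68}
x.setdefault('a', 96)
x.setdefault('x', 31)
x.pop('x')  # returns 68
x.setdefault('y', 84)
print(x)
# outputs {'e': 8, 'b': 37, 'z': 14, 'a': 96, 'y': 84}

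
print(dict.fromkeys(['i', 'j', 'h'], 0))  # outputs {'i': 0, 'j': 0, 'h': 0}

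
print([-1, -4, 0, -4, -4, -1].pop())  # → -1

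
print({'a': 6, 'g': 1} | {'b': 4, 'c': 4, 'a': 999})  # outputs {'a': 999, 'g': 1, 'b': 4, 'c': 4}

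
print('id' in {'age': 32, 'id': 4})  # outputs True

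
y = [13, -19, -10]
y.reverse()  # [-10, -19, 13]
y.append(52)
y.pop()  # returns 52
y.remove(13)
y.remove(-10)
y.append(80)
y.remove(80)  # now [-19]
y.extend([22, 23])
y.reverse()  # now [23, 22, -19]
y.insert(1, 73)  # [23, 73, 22, -19]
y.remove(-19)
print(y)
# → [23, 73, 22]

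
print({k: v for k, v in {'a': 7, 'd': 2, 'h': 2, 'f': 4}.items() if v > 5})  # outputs {'a': 7}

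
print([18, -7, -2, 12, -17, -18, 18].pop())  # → 18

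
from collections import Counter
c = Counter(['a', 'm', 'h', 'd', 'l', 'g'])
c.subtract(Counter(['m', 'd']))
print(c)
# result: Counter({'a': 1, 'h': 1, 'l': 1, 'g': 1, 'm': 0, 'd': 0})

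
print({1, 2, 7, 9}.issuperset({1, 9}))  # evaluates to True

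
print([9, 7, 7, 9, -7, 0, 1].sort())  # None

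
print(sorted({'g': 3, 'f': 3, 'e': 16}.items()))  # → [('e', 16), ('f', 3), ('g', 3)]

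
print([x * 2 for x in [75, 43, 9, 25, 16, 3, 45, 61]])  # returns [150, 86, 18, 50, 32, 6, 90, 122]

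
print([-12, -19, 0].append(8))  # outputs None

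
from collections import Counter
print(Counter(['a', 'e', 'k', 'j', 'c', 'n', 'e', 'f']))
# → Counter({'e': 2, 'a': 1, 'k': 1, 'j': 1, 'c': 1, 'n': 1, 'f': 1})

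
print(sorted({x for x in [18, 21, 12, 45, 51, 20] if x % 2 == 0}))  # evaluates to [12, 18, 20]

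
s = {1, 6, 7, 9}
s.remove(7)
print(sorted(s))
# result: [1, 6, 9]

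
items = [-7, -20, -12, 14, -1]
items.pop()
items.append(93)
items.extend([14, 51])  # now [-7, -20, -12, 14, 93, 14, 51]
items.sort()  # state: [-20, -12, -7, 14, 14, 51, 93]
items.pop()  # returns 93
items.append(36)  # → [-20, -12, -7, 14, 14, 51, 36]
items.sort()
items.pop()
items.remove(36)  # [-20, -12, -7, 14, 14]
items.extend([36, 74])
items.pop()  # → 74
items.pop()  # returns 36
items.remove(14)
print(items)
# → [-20, -12, -7, 14]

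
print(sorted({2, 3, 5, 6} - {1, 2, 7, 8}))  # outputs [3, 5, 6]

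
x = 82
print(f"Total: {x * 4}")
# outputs Total: 328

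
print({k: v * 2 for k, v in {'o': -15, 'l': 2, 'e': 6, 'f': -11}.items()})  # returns {'o': -30, 'l': 4, 'e': 12, 'f': -22}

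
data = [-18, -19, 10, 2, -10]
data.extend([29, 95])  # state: [-18, -19, 10, 2, -10, 29, 95]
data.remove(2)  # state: [-18, -19, 10, -10, 29, 95]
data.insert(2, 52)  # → [-18, -19, 52, 10, -10, 29, 95]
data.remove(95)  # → [-18, -19, 52, 10, -10, 29]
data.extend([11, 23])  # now [-18, -19, 52, 10, -10, 29, 11, 23]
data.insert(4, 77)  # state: [-18, -19, 52, 10, 77, -10, 29, 11, 23]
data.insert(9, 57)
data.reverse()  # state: [57, 23, 11, 29, -10, 77, 10, 52, -19, -18]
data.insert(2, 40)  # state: [57, 23, 40, 11, 29, -10, 77, 10, 52, -19, -18]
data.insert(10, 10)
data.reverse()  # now [-18, 10, -19, 52, 10, 77, -10, 29, 11, 40, 23, 57]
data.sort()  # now [-19, -18, -10, 10, 10, 11, 23, 29, 40, 52, 57, 77]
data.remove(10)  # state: [-19, -18, -10, 10, 11, 23, 29, 40, 52, 57, 77]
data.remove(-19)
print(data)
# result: [-18, -10, 10, 11, 23, 29, 40, 52, 57, 77]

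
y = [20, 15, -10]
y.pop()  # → -10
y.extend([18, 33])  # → [20, 15, 18, 33]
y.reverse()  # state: [33, 18, 15, 20]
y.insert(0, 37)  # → [37, 33, 18, 15, 20]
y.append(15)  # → [37, 33, 18, 15, 20, 15]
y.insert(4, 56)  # [37, 33, 18, 15, 56, 20, 15]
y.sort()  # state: [15, 15, 18, 20, 33, 37, 56]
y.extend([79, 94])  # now [15, 15, 18, 20, 33, 37, 56, 79, 94]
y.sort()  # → [15, 15, 18, 20, 33, 37, 56, 79, 94]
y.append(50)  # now [15, 15, 18, 20, 33, 37, 56, 79, 94, 50]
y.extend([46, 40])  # [15, 15, 18, 20, 33, 37, 56, 79, 94, 50, 46, 40]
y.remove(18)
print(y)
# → [15, 15, 20, 33, 37, 56, 79, 94, 50, 46, 40]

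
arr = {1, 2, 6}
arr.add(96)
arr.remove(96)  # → {1, 2, 6}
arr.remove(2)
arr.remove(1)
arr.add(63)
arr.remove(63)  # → {6}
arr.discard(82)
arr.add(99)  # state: {6, 99}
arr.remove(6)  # {99}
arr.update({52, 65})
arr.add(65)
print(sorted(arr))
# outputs [52, 65, 99]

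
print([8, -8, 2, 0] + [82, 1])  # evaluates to [8, -8, 2, 0, 82, 1]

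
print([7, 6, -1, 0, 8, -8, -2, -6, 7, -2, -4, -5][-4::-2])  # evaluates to [7, -2, 8, -1, 7]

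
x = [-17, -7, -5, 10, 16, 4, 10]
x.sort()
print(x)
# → [-17, -7, -5, 4, 10, 10, 16]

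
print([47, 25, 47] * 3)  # [47, 25, 47, 47, 25, 47, 47, 25, 47]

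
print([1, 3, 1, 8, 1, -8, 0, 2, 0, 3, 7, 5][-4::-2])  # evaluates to [0, 0, 1, 1, 1]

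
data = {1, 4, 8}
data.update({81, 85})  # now {1, 4, 8, 81, 85}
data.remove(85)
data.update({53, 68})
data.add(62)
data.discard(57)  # {1, 4, 8, 53, 62, 68, 81}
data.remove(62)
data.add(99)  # {1, 4, 8, 53, 68, 81, 99}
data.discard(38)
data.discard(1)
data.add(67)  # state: {4, 8, 53, 67, 68, 81, 99}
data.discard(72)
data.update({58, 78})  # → {4, 8, 53, 58, 67, 68, 78, 81, 99}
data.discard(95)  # {4, 8, 53, 58, 67, 68, 78, 81, 99}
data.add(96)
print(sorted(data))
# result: [4, 8, 53, 58, 67, 68, 78, 81, 96, 99]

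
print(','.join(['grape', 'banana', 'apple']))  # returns grape,banana,apple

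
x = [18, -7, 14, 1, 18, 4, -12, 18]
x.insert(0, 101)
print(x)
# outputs [101, 18, -7, 14, 1, 18, 4, -12, 18]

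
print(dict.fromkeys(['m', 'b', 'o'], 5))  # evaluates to {'m': 5, 'b': 5, 'o': 5}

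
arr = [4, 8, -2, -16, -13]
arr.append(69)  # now [4, 8, -2, -16, -13, 69]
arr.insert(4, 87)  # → [4, 8, -2, -16, 87, -13, 69]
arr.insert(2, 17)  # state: [4, 8, 17, -2, -16, 87, -13, 69]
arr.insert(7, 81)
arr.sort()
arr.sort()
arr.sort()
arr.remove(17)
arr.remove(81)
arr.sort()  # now [-16, -13, -2, 4, 8, 69, 87]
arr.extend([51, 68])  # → [-16, -13, -2, 4, 8, 69, 87, 51, 68]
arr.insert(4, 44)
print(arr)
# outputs [-16, -13, -2, 4, 44, 8, 69, 87, 51, 68]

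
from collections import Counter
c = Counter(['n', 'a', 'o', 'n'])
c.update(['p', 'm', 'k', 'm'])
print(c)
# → Counter({'n': 2, 'm': 2, 'a': 1, 'o': 1, 'p': 1, 'k': 1})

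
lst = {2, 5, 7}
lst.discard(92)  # {2, 5, 7}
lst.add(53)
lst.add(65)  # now {2, 5, 7, 53, 65}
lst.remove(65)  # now {2, 5, 7, 53}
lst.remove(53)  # {2, 5, 7}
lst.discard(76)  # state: {2, 5, 7}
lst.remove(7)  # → {2, 5}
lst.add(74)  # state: {2, 5, 74}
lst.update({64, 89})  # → {2, 5, 64, 74, 89}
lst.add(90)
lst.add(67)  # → {2, 5, 64, 67, 74, 89, 90}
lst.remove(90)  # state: {2, 5, 64, 67, 74, 89}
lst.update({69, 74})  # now {2, 5, 64, 67, 69, 74, 89}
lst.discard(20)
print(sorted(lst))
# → [2, 5, 64, 67, 69, 74, 89]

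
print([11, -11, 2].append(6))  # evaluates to None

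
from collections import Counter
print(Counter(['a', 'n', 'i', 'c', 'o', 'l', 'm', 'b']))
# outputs Counter({'a': 1, 'n': 1, 'i': 1, 'c': 1, 'o': 1, 'l': 1, 'm': 1, 'b': 1})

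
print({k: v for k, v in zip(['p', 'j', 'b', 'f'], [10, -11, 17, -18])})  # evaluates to {'p': 10, 'j': -11, 'b': 17, 'f': -18}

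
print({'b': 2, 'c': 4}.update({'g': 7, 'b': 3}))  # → None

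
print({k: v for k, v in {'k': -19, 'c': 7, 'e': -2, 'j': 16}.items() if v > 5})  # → {'c': 7, 'j': 16}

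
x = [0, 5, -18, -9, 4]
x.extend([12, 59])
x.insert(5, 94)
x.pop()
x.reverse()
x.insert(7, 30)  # [12, 94, 4, -9, -18, 5, 0, 30]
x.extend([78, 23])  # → [12, 94, 4, -9, -18, 5, 0, 30, 78, 23]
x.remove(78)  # [12, 94, 4, -9, -18, 5, 0, 30, 23]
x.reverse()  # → [23, 30, 0, 5, -18, -9, 4, 94, 12]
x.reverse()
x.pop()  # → 23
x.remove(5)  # [12, 94, 4, -9, -18, 0, 30]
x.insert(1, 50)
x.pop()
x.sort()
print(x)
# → [-18, -9, 0, 4, 12, 50, 94]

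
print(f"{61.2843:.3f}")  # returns 61.284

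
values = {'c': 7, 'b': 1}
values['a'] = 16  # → {'c': 7, 'b': 1, 'a': 16}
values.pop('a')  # 16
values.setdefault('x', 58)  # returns 58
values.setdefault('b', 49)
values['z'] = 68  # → {'c': 7, 'b': 1, 'x': 58, 'z': 68}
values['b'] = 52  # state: {'c': 7, 'b': 52, 'x': 58, 'z': 68}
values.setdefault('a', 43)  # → 43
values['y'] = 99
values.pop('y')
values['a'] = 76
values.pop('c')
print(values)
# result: {'b': 52, 'x': 58, 'z': 68, 'a': 76}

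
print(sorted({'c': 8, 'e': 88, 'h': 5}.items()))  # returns [('c', 8), ('e', 88), ('h', 5)]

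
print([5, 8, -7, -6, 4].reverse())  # None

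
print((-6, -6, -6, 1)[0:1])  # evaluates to (-6,)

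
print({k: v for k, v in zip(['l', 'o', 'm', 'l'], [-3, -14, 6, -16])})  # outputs {'l': -16, 'o': -14, 'm': 6}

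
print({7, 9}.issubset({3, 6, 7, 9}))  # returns True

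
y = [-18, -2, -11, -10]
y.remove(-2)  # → [-18, -11, -10]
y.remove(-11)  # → [-18, -10]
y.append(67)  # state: [-18, -10, 67]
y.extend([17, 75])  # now [-18, -10, 67, 17, 75]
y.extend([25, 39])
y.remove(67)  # [-18, -10, 17, 75, 25, 39]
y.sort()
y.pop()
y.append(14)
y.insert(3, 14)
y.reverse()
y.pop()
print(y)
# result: [14, 39, 25, 14, 17, -10]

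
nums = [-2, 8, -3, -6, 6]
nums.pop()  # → 6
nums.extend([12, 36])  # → [-2, 8, -3, -6, 12, 36]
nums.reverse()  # [36, 12, -6, -3, 8, -2]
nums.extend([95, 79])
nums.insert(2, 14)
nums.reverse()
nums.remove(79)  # [95, -2, 8, -3, -6, 14, 12, 36]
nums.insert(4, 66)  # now [95, -2, 8, -3, 66, -6, 14, 12, 36]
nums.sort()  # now [-6, -3, -2, 8, 12, 14, 36, 66, 95]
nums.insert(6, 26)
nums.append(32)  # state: [-6, -3, -2, 8, 12, 14, 26, 36, 66, 95, 32]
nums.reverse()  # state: [32, 95, 66, 36, 26, 14, 12, 8, -2, -3, -6]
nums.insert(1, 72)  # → [32, 72, 95, 66, 36, 26, 14, 12, 8, -2, -3, -6]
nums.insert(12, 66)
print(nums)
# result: [32, 72, 95, 66, 36, 26, 14, 12, 8, -2, -3, -6, 66]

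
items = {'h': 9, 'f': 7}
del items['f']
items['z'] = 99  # {'h': 9, 'z': 99}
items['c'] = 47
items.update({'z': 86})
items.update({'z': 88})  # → {'h': 9, 'z': 88, 'c': 47}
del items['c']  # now {'h': 9, 'z': 88}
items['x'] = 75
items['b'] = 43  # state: {'h': 9, 'z': 88, 'x': 75, 'b': 43}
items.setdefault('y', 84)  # 84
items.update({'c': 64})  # {'h': 9, 'z': 88, 'x': 75, 'b': 43, 'y': 84, 'c': 64}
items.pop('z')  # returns 88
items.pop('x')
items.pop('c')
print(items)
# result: {'h': 9, 'b': 43, 'y': 84}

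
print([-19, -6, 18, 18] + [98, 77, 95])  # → [-19, -6, 18, 18, 98, 77, 95]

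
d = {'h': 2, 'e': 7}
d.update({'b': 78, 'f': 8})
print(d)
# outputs {'h': 2, 'e': 7, 'b': 78, 'f': 8}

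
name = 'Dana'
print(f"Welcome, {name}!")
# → Welcome, Dana!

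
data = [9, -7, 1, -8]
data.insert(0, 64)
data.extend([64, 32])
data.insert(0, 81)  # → [81, 64, 9, -7, 1, -8, 64, 32]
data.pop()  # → 32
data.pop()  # 64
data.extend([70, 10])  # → [81, 64, 9, -7, 1, -8, 70, 10]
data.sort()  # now [-8, -7, 1, 9, 10, 64, 70, 81]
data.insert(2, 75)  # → [-8, -7, 75, 1, 9, 10, 64, 70, 81]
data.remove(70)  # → [-8, -7, 75, 1, 9, 10, 64, 81]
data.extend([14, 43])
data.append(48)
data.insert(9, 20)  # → [-8, -7, 75, 1, 9, 10, 64, 81, 14, 20, 43, 48]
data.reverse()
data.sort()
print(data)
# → [-8, -7, 1, 9, 10, 14, 20, 43, 48, 64, 75, 81]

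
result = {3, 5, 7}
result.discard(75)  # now {3, 5, 7}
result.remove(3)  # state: {5, 7}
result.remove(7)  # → {5}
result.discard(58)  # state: {5}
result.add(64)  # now {5, 64}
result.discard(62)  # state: {5, 64}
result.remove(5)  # {64}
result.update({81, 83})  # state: {64, 81, 83}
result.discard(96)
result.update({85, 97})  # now {64, 81, 83, 85, 97}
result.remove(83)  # {64, 81, 85, 97}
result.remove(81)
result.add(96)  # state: {64, 85, 96, 97}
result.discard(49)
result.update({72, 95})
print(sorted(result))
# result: [64, 72, 85, 95, 96, 97]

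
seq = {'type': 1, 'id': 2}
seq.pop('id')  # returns 2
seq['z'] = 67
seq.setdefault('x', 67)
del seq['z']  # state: {'type': 1, 'x': 67}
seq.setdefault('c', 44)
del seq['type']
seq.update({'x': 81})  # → {'x': 81, 'c': 44}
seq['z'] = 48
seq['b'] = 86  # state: {'x': 81, 'c': 44, 'z': 48, 'b': 86}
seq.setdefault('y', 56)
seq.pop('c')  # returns 44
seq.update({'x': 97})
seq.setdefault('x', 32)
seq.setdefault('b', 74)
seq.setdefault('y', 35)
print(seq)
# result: {'x': 97, 'z': 48, 'b': 86, 'y': 56}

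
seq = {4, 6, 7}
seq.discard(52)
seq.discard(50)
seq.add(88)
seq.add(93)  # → {4, 6, 7, 88, 93}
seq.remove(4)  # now {6, 7, 88, 93}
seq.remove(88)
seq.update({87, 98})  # {6, 7, 87, 93, 98}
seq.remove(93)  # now {6, 7, 87, 98}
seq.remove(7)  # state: {6, 87, 98}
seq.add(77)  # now {6, 77, 87, 98}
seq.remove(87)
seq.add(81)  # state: {6, 77, 81, 98}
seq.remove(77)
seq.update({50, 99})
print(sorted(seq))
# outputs [6, 50, 81, 98, 99]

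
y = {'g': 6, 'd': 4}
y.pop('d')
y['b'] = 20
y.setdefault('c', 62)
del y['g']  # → {'b': 20, 'c': 62}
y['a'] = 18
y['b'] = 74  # {'b': 74, 'c': 62, 'a': 18}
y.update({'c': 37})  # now {'b': 74, 'c': 37, 'a': 18}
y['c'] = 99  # {'b': 74, 'c': 99, 'a': 18}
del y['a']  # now {'b': 74, 'c': 99}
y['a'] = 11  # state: {'b': 74, 'c': 99, 'a': 11}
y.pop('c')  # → 99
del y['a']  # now {'b': 74}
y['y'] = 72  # {'b': 74, 'y': 72}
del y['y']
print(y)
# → {'b': 74}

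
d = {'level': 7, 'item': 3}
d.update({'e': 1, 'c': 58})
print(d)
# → {'level': 7, 'item': 3, 'e': 1, 'c': 58}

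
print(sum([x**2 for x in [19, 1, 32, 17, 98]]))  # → 11279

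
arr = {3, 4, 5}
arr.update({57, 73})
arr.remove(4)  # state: {3, 5, 57, 73}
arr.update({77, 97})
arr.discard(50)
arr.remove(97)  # {3, 5, 57, 73, 77}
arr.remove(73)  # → {3, 5, 57, 77}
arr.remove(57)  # {3, 5, 77}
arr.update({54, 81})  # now {3, 5, 54, 77, 81}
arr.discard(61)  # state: {3, 5, 54, 77, 81}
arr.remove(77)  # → {3, 5, 54, 81}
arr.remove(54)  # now {3, 5, 81}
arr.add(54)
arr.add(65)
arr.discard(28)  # {3, 5, 54, 65, 81}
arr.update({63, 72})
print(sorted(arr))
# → [3, 5, 54, 63, 65, 72, 81]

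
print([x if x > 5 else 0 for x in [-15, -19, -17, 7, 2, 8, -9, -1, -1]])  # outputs [0, 0, 0, 7, 0, 8, 0, 0, 0]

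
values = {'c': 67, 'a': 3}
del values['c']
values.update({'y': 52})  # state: {'a': 3, 'y': 52}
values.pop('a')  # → 3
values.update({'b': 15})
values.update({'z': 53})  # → {'y': 52, 'b': 15, 'z': 53}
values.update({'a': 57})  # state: {'y': 52, 'b': 15, 'z': 53, 'a': 57}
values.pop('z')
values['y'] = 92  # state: {'y': 92, 'b': 15, 'a': 57}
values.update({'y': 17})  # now {'y': 17, 'b': 15, 'a': 57}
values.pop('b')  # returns 15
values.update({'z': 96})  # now {'y': 17, 'a': 57, 'z': 96}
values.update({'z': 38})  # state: {'y': 17, 'a': 57, 'z': 38}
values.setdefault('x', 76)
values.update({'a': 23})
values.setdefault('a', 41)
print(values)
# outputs {'y': 17, 'a': 23, 'z': 38, 'x': 76}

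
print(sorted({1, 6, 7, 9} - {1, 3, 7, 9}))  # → [6]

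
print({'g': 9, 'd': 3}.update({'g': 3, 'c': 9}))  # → None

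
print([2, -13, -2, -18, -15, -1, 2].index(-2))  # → 2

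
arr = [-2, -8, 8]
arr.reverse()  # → [8, -8, -2]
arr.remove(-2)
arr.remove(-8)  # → [8]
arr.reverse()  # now [8]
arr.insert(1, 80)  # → [8, 80]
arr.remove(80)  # [8]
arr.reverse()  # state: [8]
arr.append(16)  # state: [8, 16]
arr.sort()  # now [8, 16]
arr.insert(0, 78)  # [78, 8, 16]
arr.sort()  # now [8, 16, 78]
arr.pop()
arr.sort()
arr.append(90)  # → [8, 16, 90]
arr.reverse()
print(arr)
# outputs [90, 16, 8]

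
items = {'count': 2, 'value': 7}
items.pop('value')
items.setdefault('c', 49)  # 49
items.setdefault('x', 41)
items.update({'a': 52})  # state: {'count': 2, 'c': 49, 'x': 41, 'a': 52}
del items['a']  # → {'count': 2, 'c': 49, 'x': 41}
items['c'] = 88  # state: {'count': 2, 'c': 88, 'x': 41}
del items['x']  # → {'count': 2, 'c': 88}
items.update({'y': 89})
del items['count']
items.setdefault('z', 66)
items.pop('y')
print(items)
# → {'c': 88, 'z': 66}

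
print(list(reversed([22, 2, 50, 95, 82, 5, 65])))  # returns [65, 5, 82, 95, 50, 2, 22]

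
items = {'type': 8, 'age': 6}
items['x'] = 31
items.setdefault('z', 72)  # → 72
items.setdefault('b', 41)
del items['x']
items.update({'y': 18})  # {'type': 8, 'age': 6, 'z': 72, 'b': 41, 'y': 18}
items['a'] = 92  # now {'type': 8, 'age': 6, 'z': 72, 'b': 41, 'y': 18, 'a': 92}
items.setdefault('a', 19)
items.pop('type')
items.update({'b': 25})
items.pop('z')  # 72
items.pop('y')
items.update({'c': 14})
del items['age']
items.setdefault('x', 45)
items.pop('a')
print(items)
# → {'b': 25, 'c': 14, 'x': 45}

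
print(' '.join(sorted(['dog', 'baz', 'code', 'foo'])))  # baz code dog foo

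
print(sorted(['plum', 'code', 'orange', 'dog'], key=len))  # ['dog', 'plum', 'code', 'orange']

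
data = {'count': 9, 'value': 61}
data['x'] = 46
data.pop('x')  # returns 46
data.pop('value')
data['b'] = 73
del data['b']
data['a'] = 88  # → {'count': 9, 'a': 88}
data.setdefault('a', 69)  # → 88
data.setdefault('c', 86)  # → 86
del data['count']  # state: {'a': 88, 'c': 86}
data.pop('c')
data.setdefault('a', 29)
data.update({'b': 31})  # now {'a': 88, 'b': 31}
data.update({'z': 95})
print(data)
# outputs {'a': 88, 'b': 31, 'z': 95}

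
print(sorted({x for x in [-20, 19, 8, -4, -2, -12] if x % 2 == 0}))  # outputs [-20, -12, -4, -2, 8]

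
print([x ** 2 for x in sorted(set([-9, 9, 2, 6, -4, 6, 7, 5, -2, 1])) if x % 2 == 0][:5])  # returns [16, 4, 4, 36]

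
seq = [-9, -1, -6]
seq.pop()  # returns -6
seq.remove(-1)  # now [-9]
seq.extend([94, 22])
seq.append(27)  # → [-9, 94, 22, 27]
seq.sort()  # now [-9, 22, 27, 94]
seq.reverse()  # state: [94, 27, 22, -9]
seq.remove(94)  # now [27, 22, -9]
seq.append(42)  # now [27, 22, -9, 42]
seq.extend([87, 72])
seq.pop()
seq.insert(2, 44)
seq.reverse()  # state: [87, 42, -9, 44, 22, 27]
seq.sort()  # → [-9, 22, 27, 42, 44, 87]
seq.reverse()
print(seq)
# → [87, 44, 42, 27, 22, -9]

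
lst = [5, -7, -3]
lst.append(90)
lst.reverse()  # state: [90, -3, -7, 5]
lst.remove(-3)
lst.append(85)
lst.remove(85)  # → [90, -7, 5]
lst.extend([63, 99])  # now [90, -7, 5, 63, 99]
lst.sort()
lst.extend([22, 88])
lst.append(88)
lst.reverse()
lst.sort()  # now [-7, 5, 22, 63, 88, 88, 90, 99]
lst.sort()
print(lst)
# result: [-7, 5, 22, 63, 88, 88, 90, 99]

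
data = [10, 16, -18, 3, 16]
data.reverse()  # [16, 3, -18, 16, 10]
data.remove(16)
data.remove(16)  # [3, -18, 10]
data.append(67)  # [3, -18, 10, 67]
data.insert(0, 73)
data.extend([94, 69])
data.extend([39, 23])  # [73, 3, -18, 10, 67, 94, 69, 39, 23]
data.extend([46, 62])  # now [73, 3, -18, 10, 67, 94, 69, 39, 23, 46, 62]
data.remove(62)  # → [73, 3, -18, 10, 67, 94, 69, 39, 23, 46]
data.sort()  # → [-18, 3, 10, 23, 39, 46, 67, 69, 73, 94]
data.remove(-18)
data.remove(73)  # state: [3, 10, 23, 39, 46, 67, 69, 94]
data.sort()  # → [3, 10, 23, 39, 46, 67, 69, 94]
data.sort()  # [3, 10, 23, 39, 46, 67, 69, 94]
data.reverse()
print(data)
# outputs [94, 69, 67, 46, 39, 23, 10, 3]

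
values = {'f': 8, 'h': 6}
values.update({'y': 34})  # {'f': 8, 'h': 6, 'y': 34}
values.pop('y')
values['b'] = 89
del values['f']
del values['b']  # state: {'h': 6}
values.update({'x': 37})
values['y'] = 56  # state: {'h': 6, 'x': 37, 'y': 56}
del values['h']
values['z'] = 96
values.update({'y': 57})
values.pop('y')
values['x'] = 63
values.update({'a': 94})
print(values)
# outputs {'x': 63, 'z': 96, 'a': 94}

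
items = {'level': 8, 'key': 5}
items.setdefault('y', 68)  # 68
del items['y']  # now {'level': 8, 'key': 5}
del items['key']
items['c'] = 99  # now {'level': 8, 'c': 99}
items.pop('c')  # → 99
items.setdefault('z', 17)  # 17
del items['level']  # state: {'z': 17}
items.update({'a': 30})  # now {'z': 17, 'a': 30}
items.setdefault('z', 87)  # 17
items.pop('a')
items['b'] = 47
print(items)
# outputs {'z': 17, 'b': 47}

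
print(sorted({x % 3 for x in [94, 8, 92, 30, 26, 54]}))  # [0, 1, 2]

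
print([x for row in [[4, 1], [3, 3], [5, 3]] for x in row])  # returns [4, 1, 3, 3, 5, 3]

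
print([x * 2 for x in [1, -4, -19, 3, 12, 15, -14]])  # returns [2, -8, -38, 6, 24, 30, -28]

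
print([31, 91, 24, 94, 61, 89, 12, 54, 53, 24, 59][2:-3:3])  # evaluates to [24, 89]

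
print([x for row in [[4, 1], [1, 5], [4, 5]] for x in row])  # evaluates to [4, 1, 1, 5, 4, 5]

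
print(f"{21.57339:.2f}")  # 21.57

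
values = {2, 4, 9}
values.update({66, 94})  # {2, 4, 9, 66, 94}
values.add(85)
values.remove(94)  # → {2, 4, 9, 66, 85}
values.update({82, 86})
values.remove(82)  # {2, 4, 9, 66, 85, 86}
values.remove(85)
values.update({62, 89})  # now {2, 4, 9, 62, 66, 86, 89}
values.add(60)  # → {2, 4, 9, 60, 62, 66, 86, 89}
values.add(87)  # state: {2, 4, 9, 60, 62, 66, 86, 87, 89}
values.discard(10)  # {2, 4, 9, 60, 62, 66, 86, 87, 89}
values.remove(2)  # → {4, 9, 60, 62, 66, 86, 87, 89}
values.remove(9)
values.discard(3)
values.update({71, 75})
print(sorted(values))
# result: [4, 60, 62, 66, 71, 75, 86, 87, 89]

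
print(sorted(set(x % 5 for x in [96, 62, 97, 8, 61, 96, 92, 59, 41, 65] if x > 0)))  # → [0, 1, 2, 3, 4]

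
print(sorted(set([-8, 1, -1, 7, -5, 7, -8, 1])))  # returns [-8, -5, -1, 1, 7]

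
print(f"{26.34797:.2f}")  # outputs 26.35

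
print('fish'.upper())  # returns FISH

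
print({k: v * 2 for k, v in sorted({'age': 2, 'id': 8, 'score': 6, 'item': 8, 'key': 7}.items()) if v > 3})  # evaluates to {'id': 16, 'item': 16, 'key': 14, 'score': 12}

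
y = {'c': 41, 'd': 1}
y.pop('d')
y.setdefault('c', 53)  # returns 41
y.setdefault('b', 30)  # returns 30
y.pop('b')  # 30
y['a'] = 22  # {'c': 41, 'a': 22}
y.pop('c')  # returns 41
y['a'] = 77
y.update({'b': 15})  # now {'a': 77, 'b': 15}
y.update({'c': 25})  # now {'a': 77, 'b': 15, 'c': 25}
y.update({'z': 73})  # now {'a': 77, 'b': 15, 'c': 25, 'z': 73}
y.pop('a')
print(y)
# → {'b': 15, 'c': 25, 'z': 73}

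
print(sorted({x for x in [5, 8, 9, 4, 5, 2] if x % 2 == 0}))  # [2, 4, 8]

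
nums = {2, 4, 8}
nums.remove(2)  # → {4, 8}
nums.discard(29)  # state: {4, 8}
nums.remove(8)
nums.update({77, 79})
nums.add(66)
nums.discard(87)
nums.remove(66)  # {4, 77, 79}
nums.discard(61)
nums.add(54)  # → {4, 54, 77, 79}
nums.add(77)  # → {4, 54, 77, 79}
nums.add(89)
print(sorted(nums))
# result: [4, 54, 77, 79, 89]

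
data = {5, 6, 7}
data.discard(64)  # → {5, 6, 7}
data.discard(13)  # {5, 6, 7}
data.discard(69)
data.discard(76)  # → {5, 6, 7}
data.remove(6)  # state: {5, 7}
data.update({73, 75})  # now {5, 7, 73, 75}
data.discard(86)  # {5, 7, 73, 75}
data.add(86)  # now {5, 7, 73, 75, 86}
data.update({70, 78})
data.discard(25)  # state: {5, 7, 70, 73, 75, 78, 86}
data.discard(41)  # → {5, 7, 70, 73, 75, 78, 86}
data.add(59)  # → {5, 7, 59, 70, 73, 75, 78, 86}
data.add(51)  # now {5, 7, 51, 59, 70, 73, 75, 78, 86}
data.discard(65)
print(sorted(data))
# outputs [5, 7, 51, 59, 70, 73, 75, 78, 86]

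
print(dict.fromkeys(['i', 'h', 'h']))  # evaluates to {'i': None, 'h': None}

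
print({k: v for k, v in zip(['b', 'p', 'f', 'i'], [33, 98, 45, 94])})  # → {'b': 33, 'p': 98, 'f': 45, 'i': 94}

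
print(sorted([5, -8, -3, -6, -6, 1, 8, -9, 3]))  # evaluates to [-9, -8, -6, -6, -3, 1, 3, 5, 8]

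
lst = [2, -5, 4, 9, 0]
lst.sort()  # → [-5, 0, 2, 4, 9]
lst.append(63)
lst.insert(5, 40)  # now [-5, 0, 2, 4, 9, 40, 63]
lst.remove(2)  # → [-5, 0, 4, 9, 40, 63]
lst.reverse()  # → [63, 40, 9, 4, 0, -5]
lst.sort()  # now [-5, 0, 4, 9, 40, 63]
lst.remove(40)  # [-5, 0, 4, 9, 63]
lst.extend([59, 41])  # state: [-5, 0, 4, 9, 63, 59, 41]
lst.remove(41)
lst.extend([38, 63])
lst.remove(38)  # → [-5, 0, 4, 9, 63, 59, 63]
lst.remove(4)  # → [-5, 0, 9, 63, 59, 63]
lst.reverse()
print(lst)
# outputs [63, 59, 63, 9, 0, -5]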